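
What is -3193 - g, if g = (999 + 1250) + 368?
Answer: -5810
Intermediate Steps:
g = 2617 (g = 2249 + 368 = 2617)
-3193 - g = -3193 - 1*2617 = -3193 - 2617 = -5810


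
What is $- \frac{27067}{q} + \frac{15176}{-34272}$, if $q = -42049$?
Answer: $\frac{5169725}{25733988} \approx 0.20089$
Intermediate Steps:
$- \frac{27067}{q} + \frac{15176}{-34272} = - \frac{27067}{-42049} + \frac{15176}{-34272} = \left(-27067\right) \left(- \frac{1}{42049}\right) + 15176 \left(- \frac{1}{34272}\right) = \frac{27067}{42049} - \frac{271}{612} = \frac{5169725}{25733988}$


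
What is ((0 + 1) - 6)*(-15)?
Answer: 75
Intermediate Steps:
((0 + 1) - 6)*(-15) = (1 - 6)*(-15) = -5*(-15) = 75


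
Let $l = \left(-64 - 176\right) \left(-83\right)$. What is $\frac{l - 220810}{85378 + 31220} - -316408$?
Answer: $\frac{18446169547}{58299} \approx 3.1641 \cdot 10^{5}$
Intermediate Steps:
$l = 19920$ ($l = \left(-240\right) \left(-83\right) = 19920$)
$\frac{l - 220810}{85378 + 31220} - -316408 = \frac{19920 - 220810}{85378 + 31220} - -316408 = - \frac{200890}{116598} + 316408 = \left(-200890\right) \frac{1}{116598} + 316408 = - \frac{100445}{58299} + 316408 = \frac{18446169547}{58299}$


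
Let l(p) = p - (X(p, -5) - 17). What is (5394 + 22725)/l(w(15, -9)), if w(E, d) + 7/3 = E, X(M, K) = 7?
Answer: 84357/68 ≈ 1240.5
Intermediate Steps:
w(E, d) = -7/3 + E
l(p) = 10 + p (l(p) = p - (7 - 17) = p - 1*(-10) = p + 10 = 10 + p)
(5394 + 22725)/l(w(15, -9)) = (5394 + 22725)/(10 + (-7/3 + 15)) = 28119/(10 + 38/3) = 28119/(68/3) = 28119*(3/68) = 84357/68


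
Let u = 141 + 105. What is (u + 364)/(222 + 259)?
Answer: 610/481 ≈ 1.2682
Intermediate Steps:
u = 246
(u + 364)/(222 + 259) = (246 + 364)/(222 + 259) = 610/481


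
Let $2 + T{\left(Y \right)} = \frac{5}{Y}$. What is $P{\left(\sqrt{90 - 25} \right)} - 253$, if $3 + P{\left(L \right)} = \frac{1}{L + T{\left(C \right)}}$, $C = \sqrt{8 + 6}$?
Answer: $\frac{2 \left(3591 - 1792 \sqrt{65} - 640 \sqrt{14}\right)}{-28 + 5 \sqrt{14} + 14 \sqrt{65}} \approx -255.86$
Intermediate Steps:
$C = \sqrt{14} \approx 3.7417$
$T{\left(Y \right)} = -2 + \frac{5}{Y}$
$P{\left(L \right)} = -3 + \frac{1}{-2 + L + \frac{5 \sqrt{14}}{14}}$ ($P{\left(L \right)} = -3 + \frac{1}{L - \left(2 - \frac{5}{\sqrt{14}}\right)} = -3 + \frac{1}{L - \left(2 - 5 \frac{\sqrt{14}}{14}\right)} = -3 + \frac{1}{L - \left(2 - \frac{5 \sqrt{14}}{14}\right)} = -3 + \frac{1}{-2 + L + \frac{5 \sqrt{14}}{14}}$)
$P{\left(\sqrt{90 - 25} \right)} - 253 = \frac{98 - 42 \sqrt{90 - 25} - 15 \sqrt{14}}{-28 + 5 \sqrt{14} + 14 \sqrt{90 - 25}} - 253 = \frac{98 - 42 \sqrt{65} - 15 \sqrt{14}}{-28 + 5 \sqrt{14} + 14 \sqrt{65}} - 253 = -253 + \frac{98 - 42 \sqrt{65} - 15 \sqrt{14}}{-28 + 5 \sqrt{14} + 14 \sqrt{65}}$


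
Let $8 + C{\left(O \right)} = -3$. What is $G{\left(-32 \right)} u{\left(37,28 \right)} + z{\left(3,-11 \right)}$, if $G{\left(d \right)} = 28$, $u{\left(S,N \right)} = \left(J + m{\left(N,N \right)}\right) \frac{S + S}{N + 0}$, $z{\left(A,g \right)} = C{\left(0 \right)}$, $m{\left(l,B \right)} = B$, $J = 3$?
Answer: $2283$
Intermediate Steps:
$C{\left(O \right)} = -11$ ($C{\left(O \right)} = -8 - 3 = -11$)
$z{\left(A,g \right)} = -11$
$u{\left(S,N \right)} = \frac{2 S \left(3 + N\right)}{N}$ ($u{\left(S,N \right)} = \left(3 + N\right) \frac{S + S}{N + 0} = \left(3 + N\right) \frac{2 S}{N} = \frac{2 S \left(3 + N\right)}{N}$)
$G{\left(-32 \right)} u{\left(37,28 \right)} + z{\left(3,-11 \right)} = 28 \cdot 2 \cdot 37 \cdot \frac{1}{28} \left(3 + 28\right) - 11 = 28 \cdot 2 \cdot 37 \cdot \frac{1}{28} \cdot 31 - 11 = 28 \cdot \frac{1147}{14} - 11 = 2294 - 11 = 2283$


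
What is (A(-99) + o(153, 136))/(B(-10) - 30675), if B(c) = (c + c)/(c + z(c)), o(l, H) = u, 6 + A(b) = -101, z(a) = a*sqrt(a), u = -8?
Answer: 38803645/10350389179 - 230*I*sqrt(10)/10350389179 ≈ 0.003749 - 7.027e-8*I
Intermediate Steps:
z(a) = a**(3/2)
A(b) = -107 (A(b) = -6 - 101 = -107)
o(l, H) = -8
B(c) = 2*c/(c + c**(3/2)) (B(c) = (c + c)/(c + c**(3/2)) = (2*c)/(c + c**(3/2)) = 2*c/(c + c**(3/2)))
(A(-99) + o(153, 136))/(B(-10) - 30675) = (-107 - 8)/(2*(-10)/(-10 + (-10)**(3/2)) - 30675) = -115/(2*(-10)/(-10 - 10*I*sqrt(10)) - 30675) = -115/(-20/(-10 - 10*I*sqrt(10)) - 30675) = -115/(-30675 - 20/(-10 - 10*I*sqrt(10)))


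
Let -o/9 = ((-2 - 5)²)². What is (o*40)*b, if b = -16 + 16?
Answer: 0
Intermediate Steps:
b = 0
o = -21609 (o = -9*(-2 - 5)⁴ = -9*((-7)²)² = -9*49² = -9*2401 = -21609)
(o*40)*b = -21609*40*0 = -864360*0 = 0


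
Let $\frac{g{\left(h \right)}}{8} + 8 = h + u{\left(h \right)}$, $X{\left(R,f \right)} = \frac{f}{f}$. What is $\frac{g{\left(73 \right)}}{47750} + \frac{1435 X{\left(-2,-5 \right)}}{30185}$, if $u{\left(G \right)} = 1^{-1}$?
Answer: $\frac{8445893}{144133375} \approx 0.058598$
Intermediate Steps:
$u{\left(G \right)} = 1$
$X{\left(R,f \right)} = 1$
$g{\left(h \right)} = -56 + 8 h$ ($g{\left(h \right)} = -64 + 8 \left(h + 1\right) = -64 + 8 \left(1 + h\right) = -64 + \left(8 + 8 h\right) = -56 + 8 h$)
$\frac{g{\left(73 \right)}}{47750} + \frac{1435 X{\left(-2,-5 \right)}}{30185} = \frac{-56 + 8 \cdot 73}{47750} + \frac{1435 \cdot 1}{30185} = \left(-56 + 584\right) \frac{1}{47750} + 1435 \cdot \frac{1}{30185} = 528 \cdot \frac{1}{47750} + \frac{287}{6037} = \frac{264}{23875} + \frac{287}{6037} = \frac{8445893}{144133375}$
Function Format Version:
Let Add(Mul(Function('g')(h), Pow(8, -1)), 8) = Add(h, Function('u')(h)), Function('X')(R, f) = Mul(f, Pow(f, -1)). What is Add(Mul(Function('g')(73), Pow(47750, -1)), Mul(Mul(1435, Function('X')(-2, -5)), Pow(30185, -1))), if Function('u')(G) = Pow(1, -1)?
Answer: Rational(8445893, 144133375) ≈ 0.058598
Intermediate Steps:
Function('u')(G) = 1
Function('X')(R, f) = 1
Function('g')(h) = Add(-56, Mul(8, h)) (Function('g')(h) = Add(-64, Mul(8, Add(h, 1))) = Add(-64, Mul(8, Add(1, h))) = Add(-64, Add(8, Mul(8, h))) = Add(-56, Mul(8, h)))
Add(Mul(Function('g')(73), Pow(47750, -1)), Mul(Mul(1435, Function('X')(-2, -5)), Pow(30185, -1))) = Add(Mul(Add(-56, Mul(8, 73)), Pow(47750, -1)), Mul(Mul(1435, 1), Pow(30185, -1))) = Add(Mul(Add(-56, 584), Rational(1, 47750)), Mul(1435, Rational(1, 30185))) = Add(Mul(528, Rational(1, 47750)), Rational(287, 6037)) = Add(Rational(264, 23875), Rational(287, 6037)) = Rational(8445893, 144133375)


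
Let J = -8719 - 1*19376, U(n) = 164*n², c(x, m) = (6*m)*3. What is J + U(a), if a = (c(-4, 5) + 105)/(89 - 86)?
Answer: 664805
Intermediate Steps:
c(x, m) = 18*m
a = 65 (a = (18*5 + 105)/(89 - 86) = (90 + 105)/3 = 195*(⅓) = 65)
J = -28095 (J = -8719 - 19376 = -28095)
J + U(a) = -28095 + 164*65² = -28095 + 164*4225 = -28095 + 692900 = 664805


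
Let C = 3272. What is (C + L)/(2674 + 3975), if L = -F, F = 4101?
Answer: -829/6649 ≈ -0.12468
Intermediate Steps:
L = -4101 (L = -1*4101 = -4101)
(C + L)/(2674 + 3975) = (3272 - 4101)/(2674 + 3975) = -829/6649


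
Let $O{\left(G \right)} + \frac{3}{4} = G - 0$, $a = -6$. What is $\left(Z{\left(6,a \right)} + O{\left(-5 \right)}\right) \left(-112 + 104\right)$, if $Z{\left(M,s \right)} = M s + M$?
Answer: $286$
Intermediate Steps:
$O{\left(G \right)} = - \frac{3}{4} + G$ ($O{\left(G \right)} = - \frac{3}{4} + \left(G - 0\right) = - \frac{3}{4} + \left(G + 0\right) = - \frac{3}{4} + G$)
$Z{\left(M,s \right)} = M + M s$
$\left(Z{\left(6,a \right)} + O{\left(-5 \right)}\right) \left(-112 + 104\right) = \left(6 \left(1 - 6\right) - \frac{23}{4}\right) \left(-112 + 104\right) = \left(6 \left(-5\right) - \frac{23}{4}\right) \left(-8\right) = \left(-30 - \frac{23}{4}\right) \left(-8\right) = \left(- \frac{143}{4}\right) \left(-8\right) = 286$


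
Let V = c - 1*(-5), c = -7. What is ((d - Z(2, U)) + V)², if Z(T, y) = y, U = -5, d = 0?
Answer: 9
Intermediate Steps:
V = -2 (V = -7 - 1*(-5) = -7 + 5 = -2)
((d - Z(2, U)) + V)² = ((0 - 1*(-5)) - 2)² = ((0 + 5) - 2)² = (5 - 2)² = 3² = 9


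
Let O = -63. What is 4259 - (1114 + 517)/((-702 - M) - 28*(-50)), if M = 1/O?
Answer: 187186772/43975 ≈ 4256.7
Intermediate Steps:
M = -1/63 (M = 1/(-63) = -1/63 ≈ -0.015873)
4259 - (1114 + 517)/((-702 - M) - 28*(-50)) = 4259 - (1114 + 517)/((-702 - 1*(-1/63)) - 28*(-50)) = 4259 - 1631/((-702 + 1/63) + 1400) = 4259 - 1631/(-44225/63 + 1400) = 4259 - 1631/43975/63 = 4259 - 1631*63/43975 = 4259 - 1*102753/43975 = 4259 - 102753/43975 = 187186772/43975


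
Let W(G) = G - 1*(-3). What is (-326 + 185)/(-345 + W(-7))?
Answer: 141/349 ≈ 0.40401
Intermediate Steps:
W(G) = 3 + G (W(G) = G + 3 = 3 + G)
(-326 + 185)/(-345 + W(-7)) = (-326 + 185)/(-345 + (3 - 7)) = -141/(-345 - 4) = -141/(-349) = -141*(-1/349) = 141/349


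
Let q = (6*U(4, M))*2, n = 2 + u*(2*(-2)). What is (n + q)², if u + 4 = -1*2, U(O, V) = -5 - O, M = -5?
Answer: 6724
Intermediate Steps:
u = -6 (u = -4 - 1*2 = -4 - 2 = -6)
n = 26 (n = 2 - 12*(-2) = 2 - 6*(-4) = 2 + 24 = 26)
q = -108 (q = (6*(-5 - 1*4))*2 = (6*(-5 - 4))*2 = (6*(-9))*2 = -54*2 = -108)
(n + q)² = (26 - 108)² = (-82)² = 6724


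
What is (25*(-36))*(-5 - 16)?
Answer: 18900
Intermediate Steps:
(25*(-36))*(-5 - 16) = -900*(-21) = 18900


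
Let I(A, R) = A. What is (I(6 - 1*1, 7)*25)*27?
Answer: 3375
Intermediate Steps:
(I(6 - 1*1, 7)*25)*27 = ((6 - 1*1)*25)*27 = ((6 - 1)*25)*27 = (5*25)*27 = 125*27 = 3375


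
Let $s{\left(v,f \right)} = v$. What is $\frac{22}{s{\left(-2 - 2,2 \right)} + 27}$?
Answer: $\frac{22}{23} \approx 0.95652$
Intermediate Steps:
$\frac{22}{s{\left(-2 - 2,2 \right)} + 27} = \frac{22}{\left(-2 - 2\right) + 27} = \frac{22}{-4 + 27} = \frac{22}{23}$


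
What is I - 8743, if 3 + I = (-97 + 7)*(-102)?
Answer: 434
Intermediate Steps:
I = 9177 (I = -3 + (-97 + 7)*(-102) = -3 - 90*(-102) = -3 + 9180 = 9177)
I - 8743 = 9177 - 8743 = 434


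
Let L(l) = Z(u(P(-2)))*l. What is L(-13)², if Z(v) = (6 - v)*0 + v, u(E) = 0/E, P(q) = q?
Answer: 0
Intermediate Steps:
u(E) = 0
Z(v) = v (Z(v) = 0 + v = v)
L(l) = 0 (L(l) = 0*l = 0)
L(-13)² = 0² = 0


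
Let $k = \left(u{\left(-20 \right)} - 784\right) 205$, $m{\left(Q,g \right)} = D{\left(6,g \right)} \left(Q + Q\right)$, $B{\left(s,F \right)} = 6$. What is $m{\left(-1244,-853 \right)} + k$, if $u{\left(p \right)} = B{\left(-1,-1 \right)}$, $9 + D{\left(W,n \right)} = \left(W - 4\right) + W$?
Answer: $-157002$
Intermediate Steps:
$D{\left(W,n \right)} = -13 + 2 W$ ($D{\left(W,n \right)} = -9 + \left(\left(W - 4\right) + W\right) = -9 + \left(\left(-4 + W\right) + W\right) = -9 + \left(-4 + 2 W\right) = -13 + 2 W$)
$u{\left(p \right)} = 6$
$m{\left(Q,g \right)} = - 2 Q$ ($m{\left(Q,g \right)} = \left(-13 + 2 \cdot 6\right) \left(Q + Q\right) = \left(-13 + 12\right) 2 Q = - 2 Q$)
$k = -159490$ ($k = \left(6 - 784\right) 205 = \left(-778\right) 205 = -159490$)
$m{\left(-1244,-853 \right)} + k = \left(-2\right) \left(-1244\right) - 159490 = 2488 - 159490 = -157002$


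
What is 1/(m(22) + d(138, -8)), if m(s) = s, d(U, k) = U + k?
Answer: 1/152 ≈ 0.0065789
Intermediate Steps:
1/(m(22) + d(138, -8)) = 1/(22 + (138 - 8)) = 1/(22 + 130) = 1/152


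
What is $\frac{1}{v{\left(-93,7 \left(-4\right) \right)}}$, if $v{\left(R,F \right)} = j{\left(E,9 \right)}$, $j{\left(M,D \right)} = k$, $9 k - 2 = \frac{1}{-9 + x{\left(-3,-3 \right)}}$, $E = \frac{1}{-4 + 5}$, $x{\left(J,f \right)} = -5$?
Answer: $\frac{14}{3} \approx 4.6667$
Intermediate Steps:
$E = 1$ ($E = 1^{-1} = 1$)
$k = \frac{3}{14}$ ($k = \frac{2}{9} + \frac{1}{9 \left(-9 - 5\right)} = \frac{2}{9} + \frac{1}{9 \left(-14\right)} = \frac{2}{9} + \frac{1}{9} \left(- \frac{1}{14}\right) = \frac{2}{9} - \frac{1}{126} = \frac{3}{14} \approx 0.21429$)
$j{\left(M,D \right)} = \frac{3}{14}$
$v{\left(R,F \right)} = \frac{3}{14}$
$\frac{1}{v{\left(-93,7 \left(-4\right) \right)}} = \frac{1}{\frac{3}{14}} = \frac{14}{3}$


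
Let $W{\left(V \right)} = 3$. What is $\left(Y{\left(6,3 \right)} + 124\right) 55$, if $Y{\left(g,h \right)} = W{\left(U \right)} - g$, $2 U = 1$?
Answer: $6655$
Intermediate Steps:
$U = \frac{1}{2}$ ($U = \frac{1}{2} \cdot 1 = \frac{1}{2} \approx 0.5$)
$Y{\left(g,h \right)} = 3 - g$
$\left(Y{\left(6,3 \right)} + 124\right) 55 = \left(\left(3 - 6\right) + 124\right) 55 = \left(-3 + 124\right) 55 = 121 \cdot 55 = 6655$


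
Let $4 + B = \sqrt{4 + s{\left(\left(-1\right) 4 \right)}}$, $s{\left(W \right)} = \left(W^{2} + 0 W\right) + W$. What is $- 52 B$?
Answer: $0$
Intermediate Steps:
$s{\left(W \right)} = W + W^{2}$ ($s{\left(W \right)} = \left(W^{2} + 0\right) + W = W^{2} + W = W + W^{2}$)
$B = 0$ ($B = -4 + \sqrt{4 + \left(-1\right) 4 \left(1 - 4\right)} = -4 + \sqrt{4 - 4 \left(1 - 4\right)} = -4 + \sqrt{4 - -12} = -4 + \sqrt{4 + 12} = -4 + \sqrt{16} = -4 + 4 = 0$)
$- 52 B = \left(-52\right) 0 = 0$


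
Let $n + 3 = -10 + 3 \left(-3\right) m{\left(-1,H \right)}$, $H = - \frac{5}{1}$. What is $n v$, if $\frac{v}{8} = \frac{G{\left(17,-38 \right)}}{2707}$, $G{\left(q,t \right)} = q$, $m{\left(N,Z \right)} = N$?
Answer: $- \frac{544}{2707} \approx -0.20096$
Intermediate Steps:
$H = -5$ ($H = \left(-5\right) 1 = -5$)
$v = \frac{136}{2707}$ ($v = 8 \cdot \frac{17}{2707} = \frac{136}{2707} \approx 0.05024$)
$n = -4$ ($n = -3 - \left(10 - 3 \left(-3\right) \left(-1\right)\right) = -3 - 1 = -4$)
$n v = \left(-4\right) \frac{136}{2707} = - \frac{544}{2707}$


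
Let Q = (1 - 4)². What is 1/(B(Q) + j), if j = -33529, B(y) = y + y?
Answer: -1/33511 ≈ -2.9841e-5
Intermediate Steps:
Q = 9 (Q = (-3)² = 9)
B(y) = 2*y
1/(B(Q) + j) = 1/(2*9 - 33529) = 1/(18 - 33529) = 1/(-33511) = -1/33511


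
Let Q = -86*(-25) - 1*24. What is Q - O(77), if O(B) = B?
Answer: 2049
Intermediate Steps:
Q = 2126 (Q = 2150 - 24 = 2126)
Q - O(77) = 2126 - 1*77 = 2126 - 77 = 2049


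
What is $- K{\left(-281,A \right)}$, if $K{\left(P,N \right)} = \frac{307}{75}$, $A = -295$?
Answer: $- \frac{307}{75} \approx -4.0933$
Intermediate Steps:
$K{\left(P,N \right)} = \frac{307}{75}$ ($K{\left(P,N \right)} = 307 \cdot \frac{1}{75} = \frac{307}{75}$)
$- K{\left(-281,A \right)} = \left(-1\right) \frac{307}{75} = - \frac{307}{75}$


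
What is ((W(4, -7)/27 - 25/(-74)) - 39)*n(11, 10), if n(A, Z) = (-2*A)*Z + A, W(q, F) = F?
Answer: 16252885/1998 ≈ 8134.6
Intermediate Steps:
n(A, Z) = A - 2*A*Z (n(A, Z) = -2*A*Z + A = A - 2*A*Z)
((W(4, -7)/27 - 25/(-74)) - 39)*n(11, 10) = ((-7/27 - 25/(-74)) - 39)*(11*(1 - 2*10)) = ((-7*1/27 - 25*(-1/74)) - 39)*(11*(1 - 20)) = ((-7/27 + 25/74) - 39)*(11*(-19)) = (157/1998 - 39)*(-209) = -77765/1998*(-209) = 16252885/1998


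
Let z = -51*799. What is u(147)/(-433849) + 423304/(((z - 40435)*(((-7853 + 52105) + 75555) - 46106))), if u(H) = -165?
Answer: 100450176283/324483367052052 ≈ 0.00030957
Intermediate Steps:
z = -40749
u(147)/(-433849) + 423304/(((z - 40435)*(((-7853 + 52105) + 75555) - 46106))) = -165/(-433849) + 423304/(((-40749 - 40435)*(((-7853 + 52105) + 75555) - 46106))) = -165*(-1/433849) + 423304/((-81184*((44252 + 75555) - 46106))) = 165/433849 + 423304/((-81184*(119807 - 46106))) = 165/433849 + 423304/((-81184*73701)) = 165/433849 + 423304/(-5983341984) = 165/433849 + 423304*(-1/5983341984) = 165/433849 - 52913/747917748 = 100450176283/324483367052052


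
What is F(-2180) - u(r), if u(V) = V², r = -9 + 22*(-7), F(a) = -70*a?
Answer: 126031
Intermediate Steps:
r = -163 (r = -9 - 154 = -163)
F(-2180) - u(r) = -70*(-2180) - 1*(-163)² = 152600 - 1*26569 = 152600 - 26569 = 126031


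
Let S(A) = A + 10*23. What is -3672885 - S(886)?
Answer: -3674001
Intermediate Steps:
S(A) = 230 + A (S(A) = A + 230 = 230 + A)
-3672885 - S(886) = -3672885 - (230 + 886) = -3672885 - 1*1116 = -3672885 - 1116 = -3674001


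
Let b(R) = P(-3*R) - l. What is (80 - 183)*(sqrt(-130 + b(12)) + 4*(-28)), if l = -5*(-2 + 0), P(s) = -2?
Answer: 11536 - 103*I*sqrt(142) ≈ 11536.0 - 1227.4*I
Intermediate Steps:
l = 10 (l = -5*(-2) = 10)
b(R) = -12 (b(R) = -2 - 1*10 = -2 - 10 = -12)
(80 - 183)*(sqrt(-130 + b(12)) + 4*(-28)) = (80 - 183)*(sqrt(-130 - 12) + 4*(-28)) = -103*(sqrt(-142) - 112) = -103*(I*sqrt(142) - 112) = -103*(-112 + I*sqrt(142)) = 11536 - 103*I*sqrt(142)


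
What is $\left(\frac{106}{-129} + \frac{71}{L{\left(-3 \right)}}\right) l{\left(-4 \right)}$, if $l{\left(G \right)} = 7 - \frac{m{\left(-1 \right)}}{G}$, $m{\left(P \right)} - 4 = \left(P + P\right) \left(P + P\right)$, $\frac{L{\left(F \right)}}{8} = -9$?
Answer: $- \frac{5597}{344} \approx -16.27$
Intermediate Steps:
$L{\left(F \right)} = -72$ ($L{\left(F \right)} = 8 \left(-9\right) = -72$)
$m{\left(P \right)} = 4 + 4 P^{2}$ ($m{\left(P \right)} = 4 + \left(P + P\right) \left(P + P\right) = 4 + 2 P 2 P = 4 + 4 P^{2}$)
$l{\left(G \right)} = 7 - \frac{8}{G}$ ($l{\left(G \right)} = 7 - \frac{4 + 4 \left(-1\right)^{2}}{G} = 7 - \frac{4 + 4 \cdot 1}{G} = 7 - \frac{4 + 4}{G} = 7 - \frac{8}{G}$)
$\left(\frac{106}{-129} + \frac{71}{L{\left(-3 \right)}}\right) l{\left(-4 \right)} = \left(\frac{106}{-129} + \frac{71}{-72}\right) \left(7 - \frac{8}{-4}\right) = \left(106 \left(- \frac{1}{129}\right) + 71 \left(- \frac{1}{72}\right)\right) \left(7 - -2\right) = \left(- \frac{106}{129} - \frac{71}{72}\right) \left(7 + 2\right) = \left(- \frac{5597}{3096}\right) 9 = - \frac{5597}{344}$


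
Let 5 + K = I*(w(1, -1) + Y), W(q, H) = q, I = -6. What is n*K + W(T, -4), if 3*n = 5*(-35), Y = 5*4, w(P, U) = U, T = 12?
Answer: 20861/3 ≈ 6953.7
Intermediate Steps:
Y = 20
K = -119 (K = -5 - 6*(-1 + 20) = -5 - 6*19 = -5 - 114 = -119)
n = -175/3 (n = (5*(-35))/3 = (1/3)*(-175) = -175/3 ≈ -58.333)
n*K + W(T, -4) = -175/3*(-119) + 12 = 20825/3 + 12 = 20861/3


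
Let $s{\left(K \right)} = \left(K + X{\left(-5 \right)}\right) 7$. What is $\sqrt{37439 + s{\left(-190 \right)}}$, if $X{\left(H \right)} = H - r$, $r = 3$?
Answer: $\sqrt{36053} \approx 189.88$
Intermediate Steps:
$X{\left(H \right)} = -3 + H$ ($X{\left(H \right)} = H - 3 = -3 + H$)
$s{\left(K \right)} = -56 + 7 K$ ($s{\left(K \right)} = \left(K - 8\right) 7 = \left(-8 + K\right) 7 = -56 + 7 K$)
$\sqrt{37439 + s{\left(-190 \right)}} = \sqrt{37439 + \left(-56 + 7 \left(-190\right)\right)} = \sqrt{37439 - 1386} = \sqrt{36053}$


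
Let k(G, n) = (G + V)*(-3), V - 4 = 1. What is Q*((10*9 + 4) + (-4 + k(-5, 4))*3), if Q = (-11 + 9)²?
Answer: 328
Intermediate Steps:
Q = 4 (Q = (-2)² = 4)
V = 5 (V = 4 + 1 = 5)
k(G, n) = -15 - 3*G (k(G, n) = (G + 5)*(-3) = (5 + G)*(-3) = -15 - 3*G)
Q*((10*9 + 4) + (-4 + k(-5, 4))*3) = 4*((10*9 + 4) + (-4 + (-15 - 3*(-5)))*3) = 4*((90 + 4) + (-4 + (-15 + 15))*3) = 4*(94 + (-4 + 0)*3) = 4*(94 - 4*3) = 4*(94 - 12) = 4*82 = 328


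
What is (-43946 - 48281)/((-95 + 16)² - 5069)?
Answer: -92227/1172 ≈ -78.692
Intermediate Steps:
(-43946 - 48281)/((-95 + 16)² - 5069) = -92227/((-79)² - 5069) = -92227/(6241 - 5069) = -92227/1172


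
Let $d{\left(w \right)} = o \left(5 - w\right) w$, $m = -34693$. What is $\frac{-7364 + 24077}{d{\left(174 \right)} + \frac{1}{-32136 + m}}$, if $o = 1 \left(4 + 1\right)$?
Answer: $- \frac{1116913077}{9825867871} \approx -0.11367$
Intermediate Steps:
$o = 5$ ($o = 1 \cdot 5 = 5$)
$d{\left(w \right)} = w \left(25 - 5 w\right)$ ($d{\left(w \right)} = 5 \left(5 - w\right) w = \left(25 - 5 w\right) w = w \left(25 - 5 w\right)$)
$\frac{-7364 + 24077}{d{\left(174 \right)} + \frac{1}{-32136 + m}} = \frac{-7364 + 24077}{5 \cdot 174 \left(5 - 174\right) + \frac{1}{-32136 - 34693}} = \frac{16713}{5 \cdot 174 \left(5 - 174\right) + \frac{1}{-66829}} = \frac{16713}{5 \cdot 174 \left(-169\right) - \frac{1}{66829}} = \frac{16713}{-147030 - \frac{1}{66829}} = \frac{16713}{- \frac{9825867871}{66829}} = 16713 \left(- \frac{66829}{9825867871}\right) = - \frac{1116913077}{9825867871}$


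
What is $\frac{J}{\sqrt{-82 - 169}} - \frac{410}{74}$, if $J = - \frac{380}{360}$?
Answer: $- \frac{205}{37} + \frac{19 i \sqrt{251}}{4518} \approx -5.5405 + 0.066626 i$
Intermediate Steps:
$J = - \frac{19}{18}$ ($J = \left(-380\right) \frac{1}{360} = - \frac{19}{18} \approx -1.0556$)
$\frac{J}{\sqrt{-82 - 169}} - \frac{410}{74} = - \frac{19}{18 \sqrt{-82 - 169}} - \frac{410}{74} = - \frac{19}{18 \sqrt{-251}} - \frac{205}{37} = - \frac{19}{18 i \sqrt{251}} - \frac{205}{37} = - \frac{19 \left(- \frac{i \sqrt{251}}{251}\right)}{18} - \frac{205}{37} = \frac{19 i \sqrt{251}}{4518} - \frac{205}{37} = - \frac{205}{37} + \frac{19 i \sqrt{251}}{4518}$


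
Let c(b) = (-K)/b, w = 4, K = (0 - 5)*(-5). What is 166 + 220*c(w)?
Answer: -1209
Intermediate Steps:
K = 25 (K = -5*(-5) = 25)
c(b) = -25/b (c(b) = (-1*25)/b = -25/b)
166 + 220*c(w) = 166 + 220*(-25/4) = 166 - 1375 = -1209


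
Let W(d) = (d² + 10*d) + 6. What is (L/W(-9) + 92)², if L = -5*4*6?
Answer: 17424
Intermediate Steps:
W(d) = 6 + d² + 10*d
L = -120 (L = -20*6 = -120)
(L/W(-9) + 92)² = (-120/(6 + (-9)² + 10*(-9)) + 92)² = (-120/(6 + 81 - 90) + 92)² = (-120/(-3) + 92)² = (-120*(-⅓) + 92)² = (40 + 92)² = 132² = 17424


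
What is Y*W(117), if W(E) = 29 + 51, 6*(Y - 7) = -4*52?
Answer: -6640/3 ≈ -2213.3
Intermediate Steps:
Y = -83/3 (Y = 7 + (-4*52)/6 = 7 + (1/6)*(-208) = 7 - 104/3 = -83/3 ≈ -27.667)
W(E) = 80
Y*W(117) = -83/3*80 = -6640/3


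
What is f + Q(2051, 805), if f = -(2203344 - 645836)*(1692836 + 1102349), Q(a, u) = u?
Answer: -4353522998175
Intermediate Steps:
f = -4353522998980 (f = -1557508*2795185 = -1*4353522998980 = -4353522998980)
f + Q(2051, 805) = -4353522998980 + 805 = -4353522998175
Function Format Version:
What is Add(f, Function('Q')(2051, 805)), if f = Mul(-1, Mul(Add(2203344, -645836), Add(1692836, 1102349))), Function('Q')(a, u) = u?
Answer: -4353522998175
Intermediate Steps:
f = -4353522998980 (f = Mul(-1, Mul(1557508, 2795185)) = Mul(-1, 4353522998980) = -4353522998980)
Add(f, Function('Q')(2051, 805)) = Add(-4353522998980, 805) = -4353522998175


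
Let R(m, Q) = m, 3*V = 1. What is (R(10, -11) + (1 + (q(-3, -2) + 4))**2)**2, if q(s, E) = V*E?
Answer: 67081/81 ≈ 828.16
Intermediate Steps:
V = 1/3 (V = (1/3)*1 = 1/3 ≈ 0.33333)
q(s, E) = E/3
(R(10, -11) + (1 + (q(-3, -2) + 4))**2)**2 = (10 + (1 + ((1/3)*(-2) + 4))**2)**2 = (10 + (1 + (-2/3 + 4))**2)**2 = (10 + (1 + 10/3)**2)**2 = (10 + (13/3)**2)**2 = (10 + 169/9)**2 = (259/9)**2 = 67081/81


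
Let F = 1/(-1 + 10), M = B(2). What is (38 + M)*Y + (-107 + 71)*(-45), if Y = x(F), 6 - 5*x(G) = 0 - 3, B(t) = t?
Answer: 1692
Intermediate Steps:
M = 2
F = 1/9 ≈ 0.11111
x(G) = 9/5 (x(G) = 6/5 - (0 - 3)/5 = 6/5 - 1/5*(-3) = 6/5 + 3/5 = 9/5)
Y = 9/5 ≈ 1.8000
(38 + M)*Y + (-107 + 71)*(-45) = (38 + 2)*(9/5) + (-107 + 71)*(-45) = 40*(9/5) - 36*(-45) = 72 + 1620 = 1692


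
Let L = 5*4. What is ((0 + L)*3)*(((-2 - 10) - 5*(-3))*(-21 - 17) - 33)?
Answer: -8820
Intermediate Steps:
L = 20
((0 + L)*3)*(((-2 - 10) - 5*(-3))*(-21 - 17) - 33) = ((0 + 20)*3)*(((-2 - 10) - 5*(-3))*(-21 - 17) - 33) = (20*3)*((-12 + 15)*(-38) - 33) = 60*(3*(-38) - 33) = 60*(-114 - 33) = 60*(-147) = -8820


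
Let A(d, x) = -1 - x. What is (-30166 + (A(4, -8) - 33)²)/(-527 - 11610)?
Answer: 29490/12137 ≈ 2.4298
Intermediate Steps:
(-30166 + (A(4, -8) - 33)²)/(-527 - 11610) = (-30166 + ((-1 - 1*(-8)) - 33)²)/(-527 - 11610) = (-30166 + ((-1 + 8) - 33)²)/(-12137) = (-30166 + (7 - 33)²)*(-1/12137) = (-30166 + (-26)²)*(-1/12137) = (-30166 + 676)*(-1/12137) = -29490*(-1/12137) = 29490/12137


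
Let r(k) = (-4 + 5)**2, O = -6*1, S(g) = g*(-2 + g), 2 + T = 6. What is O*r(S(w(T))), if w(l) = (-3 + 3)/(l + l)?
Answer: -6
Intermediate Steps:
T = 4 (T = -2 + 6 = 4)
w(l) = 0 (w(l) = 0/((2*l)) = 0*(1/(2*l)) = 0)
O = -6
r(k) = 1 (r(k) = 1**2 = 1)
O*r(S(w(T))) = -6*1 = -6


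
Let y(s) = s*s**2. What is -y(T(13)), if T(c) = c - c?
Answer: 0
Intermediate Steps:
T(c) = 0
y(s) = s**3
-y(T(13)) = -1*0**3 = -1*0 = 0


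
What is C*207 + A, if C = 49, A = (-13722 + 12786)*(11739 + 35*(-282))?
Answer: -1739241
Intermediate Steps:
A = -1749384 (A = -936*(11739 - 9870) = -936*1869 = -1749384)
C*207 + A = 49*207 - 1749384 = 10143 - 1749384 = -1739241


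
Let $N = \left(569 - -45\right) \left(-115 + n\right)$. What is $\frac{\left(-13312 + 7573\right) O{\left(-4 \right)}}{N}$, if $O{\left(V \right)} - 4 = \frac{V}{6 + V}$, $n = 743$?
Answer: $- \frac{5739}{192796} \approx -0.029767$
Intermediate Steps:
$O{\left(V \right)} = 4 + \frac{V}{6 + V}$
$N = 385592$ ($N = \left(569 - -45\right) \left(-115 + 743\right) = \left(569 + 45\right) 628 = 614 \cdot 628 = 385592$)
$\frac{\left(-13312 + 7573\right) O{\left(-4 \right)}}{N} = \frac{\left(-13312 + 7573\right) \frac{24 + 5 \left(-4\right)}{6 - 4}}{385592} = - 5739 \frac{24 - 20}{2} \cdot \frac{1}{385592} = - 5739 \cdot \frac{1}{2} \cdot 4 \cdot \frac{1}{385592} = \left(-5739\right) 2 \cdot \frac{1}{385592} = \left(-11478\right) \frac{1}{385592} = - \frac{5739}{192796}$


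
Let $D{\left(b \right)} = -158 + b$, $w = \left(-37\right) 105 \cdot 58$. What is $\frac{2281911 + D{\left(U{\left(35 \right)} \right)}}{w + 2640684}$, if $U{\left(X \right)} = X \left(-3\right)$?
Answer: $\frac{1140824}{1207677} \approx 0.94464$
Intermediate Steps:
$U{\left(X \right)} = - 3 X$
$w = -225330$ ($w = \left(-3885\right) 58 = -225330$)
$\frac{2281911 + D{\left(U{\left(35 \right)} \right)}}{w + 2640684} = \frac{2281911 - 263}{-225330 + 2640684} = \frac{2281911 - 263}{2415354} = \left(2281911 - 263\right) \frac{1}{2415354} = 2281648 \cdot \frac{1}{2415354} = \frac{1140824}{1207677}$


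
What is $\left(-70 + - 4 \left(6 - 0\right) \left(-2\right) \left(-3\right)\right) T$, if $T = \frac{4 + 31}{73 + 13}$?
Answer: $- \frac{3745}{43} \approx -87.093$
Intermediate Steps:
$T = \frac{35}{86} \approx 0.40698$
$\left(-70 + - 4 \left(6 - 0\right) \left(-2\right) \left(-3\right)\right) T = \left(-70 + - 4 \left(6 - 0\right) \left(-2\right) \left(-3\right)\right) \frac{35}{86} = \left(-70 + - 4 \left(6 + 0\right) \left(-2\right) \left(-3\right)\right) \frac{35}{86} = \left(-70 + \left(-4\right) 6 \left(-2\right) \left(-3\right)\right) \frac{35}{86} = \left(-70 + \left(-24\right) \left(-2\right) \left(-3\right)\right) \frac{35}{86} = \left(-70 + 48 \left(-3\right)\right) \frac{35}{86} = \left(-70 - 144\right) \frac{35}{86} = \left(-214\right) \frac{35}{86} = - \frac{3745}{43}$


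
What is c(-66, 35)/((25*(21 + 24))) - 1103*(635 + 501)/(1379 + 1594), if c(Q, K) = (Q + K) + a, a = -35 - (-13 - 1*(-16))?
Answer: -156648793/371625 ≈ -421.52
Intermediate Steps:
a = -38 (a = -35 - (-13 + 16) = -35 - 1*3 = -35 - 3 = -38)
c(Q, K) = -38 + K + Q (c(Q, K) = (Q + K) - 38 = (K + Q) - 38 = -38 + K + Q)
c(-66, 35)/((25*(21 + 24))) - 1103*(635 + 501)/(1379 + 1594) = (-38 + 35 - 66)/((25*(21 + 24))) - 1103*(635 + 501)/(1379 + 1594) = -69/(25*45) - 1103/(2973/1136) = -69/1125 - 1103/(2973*(1/1136)) = -69*1/1125 - 1103/2973/1136 = -23/375 - 1103*1136/2973 = -23/375 - 1253008/2973 = -156648793/371625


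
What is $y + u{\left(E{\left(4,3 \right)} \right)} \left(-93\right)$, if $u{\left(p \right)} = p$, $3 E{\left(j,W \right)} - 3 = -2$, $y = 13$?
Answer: $-18$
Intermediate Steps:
$E{\left(j,W \right)} = \frac{1}{3}$ ($E{\left(j,W \right)} = 1 + \frac{1}{3} \left(-2\right) = 1 - \frac{2}{3} = \frac{1}{3}$)
$y + u{\left(E{\left(4,3 \right)} \right)} \left(-93\right) = 13 + \frac{1}{3} \left(-93\right) = 13 - 31 = -18$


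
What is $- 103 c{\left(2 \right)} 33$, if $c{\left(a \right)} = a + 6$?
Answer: $-27192$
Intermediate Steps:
$c{\left(a \right)} = 6 + a$
$- 103 c{\left(2 \right)} 33 = - 103 \left(6 + 2\right) 33 = \left(-103\right) 8 \cdot 33 = \left(-824\right) 33 = -27192$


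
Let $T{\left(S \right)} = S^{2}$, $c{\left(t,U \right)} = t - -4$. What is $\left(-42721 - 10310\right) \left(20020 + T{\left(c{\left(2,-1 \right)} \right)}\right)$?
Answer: $-1063589736$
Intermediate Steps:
$c{\left(t,U \right)} = 4 + t$ ($c{\left(t,U \right)} = t + 4 = 4 + t$)
$\left(-42721 - 10310\right) \left(20020 + T{\left(c{\left(2,-1 \right)} \right)}\right) = \left(-42721 - 10310\right) \left(20020 + \left(4 + 2\right)^{2}\right) = - 53031 \left(20020 + 6^{2}\right) = - 53031 \left(20020 + 36\right) = \left(-53031\right) 20056 = -1063589736$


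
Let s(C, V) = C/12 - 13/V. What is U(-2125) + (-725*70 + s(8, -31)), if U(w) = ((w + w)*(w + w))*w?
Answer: -3569606282149/93 ≈ -3.8383e+10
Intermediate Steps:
s(C, V) = -13/V + C/12 (s(C, V) = C*(1/12) - 13/V = C/12 - 13/V = -13/V + C/12)
U(w) = 4*w³ (U(w) = ((2*w)*(2*w))*w = (4*w²)*w = 4*w³)
U(-2125) + (-725*70 + s(8, -31)) = 4*(-2125)³ + (-725*70 + (-13/(-31) + (1/12)*8)) = 4*(-9595703125) + (-50750 + (-13*(-1/31) + ⅔)) = -38382812500 + (-50750 + (13/31 + ⅔)) = -38382812500 + (-50750 + 101/93) = -38382812500 - 4719649/93 = -3569606282149/93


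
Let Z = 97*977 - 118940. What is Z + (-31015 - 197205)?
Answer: -252391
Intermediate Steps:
Z = -24171 (Z = 94769 - 118940 = -24171)
Z + (-31015 - 197205) = -24171 + (-31015 - 197205) = -24171 - 228220 = -252391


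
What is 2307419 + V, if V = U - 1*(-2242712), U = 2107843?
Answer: 6657974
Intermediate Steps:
V = 4350555 (V = 2107843 - 1*(-2242712) = 2107843 + 2242712 = 4350555)
2307419 + V = 2307419 + 4350555 = 6657974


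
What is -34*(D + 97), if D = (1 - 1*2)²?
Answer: -3332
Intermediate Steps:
D = 1 (D = (1 - 2)² = (-1)² = 1)
-34*(D + 97) = -34*(1 + 97) = -34*98 = -3332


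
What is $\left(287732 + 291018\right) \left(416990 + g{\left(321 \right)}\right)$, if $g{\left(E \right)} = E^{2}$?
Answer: $300967941250$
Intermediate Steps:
$\left(287732 + 291018\right) \left(416990 + g{\left(321 \right)}\right) = \left(287732 + 291018\right) \left(416990 + 321^{2}\right) = 578750 \left(416990 + 103041\right) = 578750 \cdot 520031 = 300967941250$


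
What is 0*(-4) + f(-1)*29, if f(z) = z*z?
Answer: 29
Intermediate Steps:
f(z) = z**2
0*(-4) + f(-1)*29 = 0*(-4) + (-1)**2*29 = 0 + 1*29 = 0 + 29 = 29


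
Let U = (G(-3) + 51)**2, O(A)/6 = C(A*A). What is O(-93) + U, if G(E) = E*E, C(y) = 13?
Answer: 3678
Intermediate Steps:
O(A) = 78 (O(A) = 6*13 = 78)
G(E) = E**2
U = 3600 (U = ((-3)**2 + 51)**2 = (9 + 51)**2 = 60**2 = 3600)
O(-93) + U = 78 + 3600 = 3678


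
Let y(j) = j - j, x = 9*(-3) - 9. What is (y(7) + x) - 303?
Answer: -339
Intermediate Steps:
x = -36 (x = -27 - 9 = -36)
y(j) = 0
(y(7) + x) - 303 = (0 - 36) - 303 = -36 - 303 = -339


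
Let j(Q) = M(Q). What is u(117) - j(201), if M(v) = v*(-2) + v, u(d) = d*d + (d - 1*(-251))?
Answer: 14258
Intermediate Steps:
u(d) = 251 + d + d**2 (u(d) = d**2 + (d + 251) = d**2 + (251 + d) = 251 + d + d**2)
M(v) = -v (M(v) = -2*v + v = -v)
j(Q) = -Q
u(117) - j(201) = (251 + 117 + 117**2) - (-1)*201 = (251 + 117 + 13689) - 1*(-201) = 14057 + 201 = 14258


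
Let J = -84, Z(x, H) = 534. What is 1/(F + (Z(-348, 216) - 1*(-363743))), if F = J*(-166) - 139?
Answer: 1/378082 ≈ 2.6449e-6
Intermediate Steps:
F = 13805 (F = -84*(-166) - 139 = 13944 - 139 = 13805)
1/(F + (Z(-348, 216) - 1*(-363743))) = 1/(13805 + (534 - 1*(-363743))) = 1/(13805 + (534 + 363743)) = 1/(13805 + 364277) = 1/378082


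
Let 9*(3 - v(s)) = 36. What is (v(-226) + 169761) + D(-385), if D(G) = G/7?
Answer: 169705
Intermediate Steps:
v(s) = -1 (v(s) = 3 - ⅑*36 = 3 - 4 = -1)
D(G) = G/7 (D(G) = G*(⅐) = G/7)
(v(-226) + 169761) + D(-385) = (-1 + 169761) + (⅐)*(-385) = 169760 - 55 = 169705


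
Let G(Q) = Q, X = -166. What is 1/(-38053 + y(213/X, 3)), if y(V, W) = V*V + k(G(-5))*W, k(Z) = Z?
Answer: -27556/1048956439 ≈ -2.6270e-5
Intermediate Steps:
y(V, W) = V² - 5*W (y(V, W) = V*V - 5*W = V² - 5*W)
1/(-38053 + y(213/X, 3)) = 1/(-38053 + ((213/(-166))² - 5*3)) = 1/(-38053 + ((213*(-1/166))² - 15)) = 1/(-38053 + ((-213/166)² - 15)) = 1/(-38053 + (45369/27556 - 15)) = 1/(-38053 - 367971/27556) = 1/(-1048956439/27556) = -27556/1048956439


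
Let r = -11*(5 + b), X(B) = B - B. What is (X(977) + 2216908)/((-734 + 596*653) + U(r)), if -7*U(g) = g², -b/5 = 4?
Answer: 15518356/2691953 ≈ 5.7647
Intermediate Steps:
b = -20 (b = -5*4 = -20)
X(B) = 0
r = 165 (r = -11*(5 - 20) = -11*(-15) = 165)
U(g) = -g²/7
(X(977) + 2216908)/((-734 + 596*653) + U(r)) = (0 + 2216908)/((-734 + 596*653) - ⅐*165²) = 2216908/((-734 + 389188) - ⅐*27225) = 2216908/(388454 - 27225/7) = 2216908/(2691953/7) = 2216908*(7/2691953) = 15518356/2691953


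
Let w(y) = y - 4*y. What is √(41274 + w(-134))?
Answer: 2*√10419 ≈ 204.15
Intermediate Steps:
w(y) = -3*y
√(41274 + w(-134)) = √(41274 - 3*(-134)) = √(41274 + 402) = √41676 = 2*√10419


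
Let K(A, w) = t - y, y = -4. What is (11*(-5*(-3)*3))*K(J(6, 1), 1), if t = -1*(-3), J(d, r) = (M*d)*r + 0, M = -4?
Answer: 3465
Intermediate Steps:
J(d, r) = -4*d*r (J(d, r) = (-4*d)*r + 0 = -4*d*r + 0 = -4*d*r)
t = 3
K(A, w) = 7 (K(A, w) = 3 - 1*(-4) = 3 + 4 = 7)
(11*(-5*(-3)*3))*K(J(6, 1), 1) = (11*(-5*(-3)*3))*7 = (11*(15*3))*7 = (11*45)*7 = 495*7 = 3465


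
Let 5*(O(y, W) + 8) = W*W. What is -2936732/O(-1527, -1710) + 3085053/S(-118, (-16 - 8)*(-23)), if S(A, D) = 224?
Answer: 450879546767/32749472 ≈ 13768.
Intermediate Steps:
O(y, W) = -8 + W²/5 (O(y, W) = -8 + (W*W)/5 = -8 + W²/5)
-2936732/O(-1527, -1710) + 3085053/S(-118, (-16 - 8)*(-23)) = -2936732/(-8 + (⅕)*(-1710)²) + 3085053/224 = -2936732/(-8 + (⅕)*2924100) + 3085053*(1/224) = -2936732/(-8 + 584820) + 3085053/224 = -2936732/584812 + 3085053/224 = -2936732*1/584812 + 3085053/224 = -734183/146203 + 3085053/224 = 450879546767/32749472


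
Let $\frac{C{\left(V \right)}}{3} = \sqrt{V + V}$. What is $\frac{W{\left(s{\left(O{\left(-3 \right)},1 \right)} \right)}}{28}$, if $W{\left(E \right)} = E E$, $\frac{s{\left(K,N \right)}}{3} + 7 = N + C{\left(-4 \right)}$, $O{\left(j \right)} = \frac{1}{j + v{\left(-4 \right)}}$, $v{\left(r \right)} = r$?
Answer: $\frac{81 \left(1 - i \sqrt{2}\right)^{2}}{7} \approx -11.571 - 32.729 i$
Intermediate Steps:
$C{\left(V \right)} = 3 \sqrt{2} \sqrt{V}$ ($C{\left(V \right)} = 3 \sqrt{V + V} = 3 \sqrt{2 V} = 3 \sqrt{2} \sqrt{V}$)
$O{\left(j \right)} = \frac{1}{-4 + j}$ ($O{\left(j \right)} = \frac{1}{j - 4} = \frac{1}{-4 + j}$)
$s{\left(K,N \right)} = -21 + 3 N + 18 i \sqrt{2}$ ($s{\left(K,N \right)} = -21 + 3 \left(N + 3 \sqrt{2} \sqrt{-4}\right) = -21 + 3 \left(N + 3 \sqrt{2} \cdot 2 i\right) = -21 + 3 \left(N + 6 i \sqrt{2}\right) = -21 + \left(3 N + 18 i \sqrt{2}\right) = -21 + 3 N + 18 i \sqrt{2}$)
$W{\left(E \right)} = E^{2}$
$\frac{W{\left(s{\left(O{\left(-3 \right)},1 \right)} \right)}}{28} = \frac{\left(-21 + 3 \cdot 1 + 18 i \sqrt{2}\right)^{2}}{28} = \left(-21 + 3 + 18 i \sqrt{2}\right)^{2} \cdot \frac{1}{28} = \left(-18 + 18 i \sqrt{2}\right)^{2} \cdot \frac{1}{28} = \frac{\left(-18 + 18 i \sqrt{2}\right)^{2}}{28}$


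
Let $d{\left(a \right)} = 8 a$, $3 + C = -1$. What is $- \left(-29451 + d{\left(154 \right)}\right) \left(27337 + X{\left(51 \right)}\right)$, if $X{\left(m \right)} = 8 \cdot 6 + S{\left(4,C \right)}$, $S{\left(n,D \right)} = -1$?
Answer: $772749096$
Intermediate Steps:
$C = -4$ ($C = -3 - 1 = -4$)
$X{\left(m \right)} = 47$ ($X{\left(m \right)} = 8 \cdot 6 - 1 = 48 - 1 = 47$)
$- \left(-29451 + d{\left(154 \right)}\right) \left(27337 + X{\left(51 \right)}\right) = - \left(-29451 + 8 \cdot 154\right) \left(27337 + 47\right) = - \left(-29451 + 1232\right) 27384 = - \left(-28219\right) 27384 = \left(-1\right) \left(-772749096\right) = 772749096$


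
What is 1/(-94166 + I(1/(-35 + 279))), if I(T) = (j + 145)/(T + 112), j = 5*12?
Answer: -27329/2573412594 ≈ -1.0620e-5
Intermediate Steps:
j = 60
I(T) = 205/(112 + T) (I(T) = (60 + 145)/(T + 112) = 205/(112 + T))
1/(-94166 + I(1/(-35 + 279))) = 1/(-94166 + 205/(112 + 1/(-35 + 279))) = 1/(-94166 + 205/(112 + 1/244)) = 1/(-94166 + 205/(27329/244)) = 1/(-94166 + 205*(244/27329)) = 1/(-94166 + 50020/27329) = 1/(-2573412594/27329) = -27329/2573412594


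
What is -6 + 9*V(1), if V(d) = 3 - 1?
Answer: 12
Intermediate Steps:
V(d) = 2
-6 + 9*V(1) = -6 + 9*2 = -6 + 18 = 12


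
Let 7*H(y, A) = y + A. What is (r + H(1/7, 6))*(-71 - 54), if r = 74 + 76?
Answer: -924125/49 ≈ -18860.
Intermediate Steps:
r = 150
H(y, A) = A/7 + y/7 (H(y, A) = (y + A)/7 = (A + y)/7 = A/7 + y/7)
(r + H(1/7, 6))*(-71 - 54) = (150 + ((⅐)*6 + (⅐)/7))*(-71 - 54) = (150 + (6/7 + (⅐)*(⅐)))*(-125) = (150 + (6/7 + 1/49))*(-125) = (150 + 43/49)*(-125) = (7393/49)*(-125) = -924125/49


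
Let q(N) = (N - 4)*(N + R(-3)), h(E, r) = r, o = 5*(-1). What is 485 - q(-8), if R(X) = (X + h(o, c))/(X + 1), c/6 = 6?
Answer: 191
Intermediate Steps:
c = 36 (c = 6*6 = 36)
o = -5
R(X) = (36 + X)/(1 + X) (R(X) = (X + 36)/(X + 1) = (36 + X)/(1 + X))
q(N) = (-4 + N)*(-33/2 + N) (q(N) = (N - 4)*(N + (36 - 3)/(1 - 3)) = (-4 + N)*(N + 33/(-2)) = (-4 + N)*(N - ½*33) = (-4 + N)*(N - 33/2) = (-4 + N)*(-33/2 + N))
485 - q(-8) = 485 - (66 + (-8)² - 41/2*(-8)) = 485 - (66 + 64 + 164) = 485 - 1*294 = 485 - 294 = 191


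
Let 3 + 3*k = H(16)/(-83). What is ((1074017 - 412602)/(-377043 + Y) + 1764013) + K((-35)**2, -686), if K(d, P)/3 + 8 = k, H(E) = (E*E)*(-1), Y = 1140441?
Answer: 111769991234857/63362034 ≈ 1.7640e+6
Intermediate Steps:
H(E) = -E**2 (H(E) = E**2*(-1) = -E**2)
k = 7/249 (k = -1 + (-1*16**2/(-83))/3 = -1 + (-1*256*(-1/83))/3 = -1 + (-256*(-1/83))/3 = -1 + (1/3)*(256/83) = -1 + 256/249 = 7/249 ≈ 0.028112)
K(d, P) = -1985/83 (K(d, P) = -24 + 3*(7/249) = -24 + 7/83 = -1985/83)
((1074017 - 412602)/(-377043 + Y) + 1764013) + K((-35)**2, -686) = ((1074017 - 412602)/(-377043 + 1140441) + 1764013) - 1985/83 = (661415/763398 + 1764013) - 1985/83 = 1346644657589/763398 - 1985/83 = 111769991234857/63362034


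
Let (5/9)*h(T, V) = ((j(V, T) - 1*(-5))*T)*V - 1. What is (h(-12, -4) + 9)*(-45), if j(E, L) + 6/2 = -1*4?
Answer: 7452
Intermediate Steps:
j(E, L) = -7 (j(E, L) = -3 - 1*4 = -3 - 4 = -7)
h(T, V) = -9/5 - 18*T*V/5 (h(T, V) = 9*(((-7 - 1*(-5))*T)*V - 1)/5 = 9*(((-7 + 5)*T)*V - 1)/5 = 9*((-2*T)*V - 1)/5 = 9*(-2*T*V - 1)/5 = 9*(-1 - 2*T*V)/5 = -9/5 - 18*T*V/5)
(h(-12, -4) + 9)*(-45) = ((-9/5 - 18/5*(-12)*(-4)) + 9)*(-45) = ((-9/5 - 864/5) + 9)*(-45) = (-873/5 + 9)*(-45) = -828/5*(-45) = 7452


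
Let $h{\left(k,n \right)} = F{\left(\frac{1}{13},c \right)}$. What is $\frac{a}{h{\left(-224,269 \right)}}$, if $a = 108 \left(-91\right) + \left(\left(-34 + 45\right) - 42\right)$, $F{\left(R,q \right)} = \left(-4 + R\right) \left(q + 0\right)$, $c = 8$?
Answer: $\frac{128167}{408} \approx 314.13$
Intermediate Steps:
$F{\left(R,q \right)} = q \left(-4 + R\right)$ ($F{\left(R,q \right)} = \left(-4 + R\right) q = q \left(-4 + R\right)$)
$h{\left(k,n \right)} = - \frac{408}{13}$ ($h{\left(k,n \right)} = 8 \left(-4 + \frac{1}{13}\right) = 8 \left(- \frac{51}{13}\right) = - \frac{408}{13}$)
$a = -9859$ ($a = -9828 + \left(11 - 42\right) = -9828 - 31 = -9859$)
$\frac{a}{h{\left(-224,269 \right)}} = - \frac{9859}{- \frac{408}{13}} = \left(-9859\right) \left(- \frac{13}{408}\right) = \frac{128167}{408}$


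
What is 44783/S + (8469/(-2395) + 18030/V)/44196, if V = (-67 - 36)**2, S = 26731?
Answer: 16762704457524713/10005916705142060 ≈ 1.6753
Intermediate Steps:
V = 10609 (V = (-103)**2 = 10609)
44783/S + (8469/(-2395) + 18030/V)/44196 = 44783/26731 + (8469/(-2395) + 18030/10609)/44196 = 44783*(1/26731) + (8469*(-1/2395) + 18030*(1/10609))*(1/44196) = 44783/26731 + (-8469/2395 + 18030/10609)*(1/44196) = 44783/26731 - 46665771/25408555*1/44196 = 44783/26731 - 15555257/374318832260 = 16762704457524713/10005916705142060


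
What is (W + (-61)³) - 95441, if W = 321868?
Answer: -554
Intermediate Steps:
(W + (-61)³) - 95441 = (321868 + (-61)³) - 95441 = (321868 - 226981) - 95441 = 94887 - 95441 = -554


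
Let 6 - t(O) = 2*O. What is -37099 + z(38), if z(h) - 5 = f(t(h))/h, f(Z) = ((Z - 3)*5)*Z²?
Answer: -1599036/19 ≈ -84160.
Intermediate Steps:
t(O) = 6 - 2*O
f(Z) = Z²*(-15 + 5*Z) (f(Z) = ((-3 + Z)*5)*Z² = (-15 + 5*Z)*Z² = Z²*(-15 + 5*Z))
z(h) = 5 + 5*(6 - 2*h)²*(3 - 2*h)/h (z(h) = 5 + (5*(6 - 2*h)²*(-3 + (6 - 2*h)))/h = 5 + (5*(6 - 2*h)²*(3 - 2*h))/h = 5 + 5*(6 - 2*h)²*(3 - 2*h)/h)
-37099 + z(38) = -37099 + 5*(38 + 4*(-3 + 38)²*(3 - 2*38))/38 = -37099 + 5*(1/38)*(38 + 4*35²*(3 - 76)) = -37099 + 5*(1/38)*(38 + 4*1225*(-73)) = -37099 + 5*(1/38)*(38 - 357700) = -37099 + 5*(1/38)*(-357662) = -37099 - 894155/19 = -1599036/19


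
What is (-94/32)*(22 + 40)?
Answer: -1457/8 ≈ -182.13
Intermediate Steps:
(-94/32)*(22 + 40) = ((1/32)*(-94))*62 = -47/16*62 = -1457/8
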